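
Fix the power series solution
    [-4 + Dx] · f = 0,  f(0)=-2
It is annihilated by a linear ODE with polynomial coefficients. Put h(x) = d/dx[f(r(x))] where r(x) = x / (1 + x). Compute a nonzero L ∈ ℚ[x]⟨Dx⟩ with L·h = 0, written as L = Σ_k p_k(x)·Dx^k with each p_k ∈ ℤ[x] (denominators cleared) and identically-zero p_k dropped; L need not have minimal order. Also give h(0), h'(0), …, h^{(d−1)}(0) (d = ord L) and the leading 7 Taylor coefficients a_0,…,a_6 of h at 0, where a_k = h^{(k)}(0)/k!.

f: a_k = -2, -8, -16, -64/3, -64/3, -256/15, -512/45, …
f∘r: x↦r, Dx↦Dx/r' in L_f ⇒ L₀.
h₀' ⇒ L via d/dx closure of L₀.
L = (2 - 2·x) + (-1 - 2·x - x^2)·Dx  (order 1).
h: a_k = -8, -16, 8, 32/3, -56/3, 176/15, 136/45, …
ICs: h(0) = -8.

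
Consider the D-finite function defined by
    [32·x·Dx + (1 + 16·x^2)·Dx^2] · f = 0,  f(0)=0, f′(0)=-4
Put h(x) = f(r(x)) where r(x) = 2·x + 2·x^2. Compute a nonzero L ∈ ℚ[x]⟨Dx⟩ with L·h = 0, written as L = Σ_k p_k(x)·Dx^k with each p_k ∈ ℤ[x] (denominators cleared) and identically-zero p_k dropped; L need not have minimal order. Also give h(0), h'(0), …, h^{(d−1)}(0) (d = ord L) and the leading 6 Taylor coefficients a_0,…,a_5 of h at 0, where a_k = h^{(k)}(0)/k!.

L = (-2 + 128·x + 512·x^2 + 768·x^3 + 384·x^4)·Dx + (1 + 2·x + 64·x^2 + 256·x^3 + 320·x^4 + 128·x^5)·Dx^2  (order 2).
h: a_k = 0, -8, -8, 512/3, 512, -30208/5, …
ICs: h(0) = 0, h′(0) = -8.

f: a_k = 0, -4, 0, 64/3, 0, -1024/5, …
Change of var in L_f (x↦r) gives L₀.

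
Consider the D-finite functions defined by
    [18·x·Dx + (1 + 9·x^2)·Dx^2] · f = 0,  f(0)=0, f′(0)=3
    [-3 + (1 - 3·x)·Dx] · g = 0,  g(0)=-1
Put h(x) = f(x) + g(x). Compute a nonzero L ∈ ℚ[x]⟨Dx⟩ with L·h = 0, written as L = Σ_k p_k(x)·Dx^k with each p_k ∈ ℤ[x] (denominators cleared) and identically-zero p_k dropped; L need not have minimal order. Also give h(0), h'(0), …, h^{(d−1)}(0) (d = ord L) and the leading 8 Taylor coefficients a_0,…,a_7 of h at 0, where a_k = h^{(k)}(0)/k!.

L = (18 - 216·x - 486·x^2)·Dx + (-12 + 18·x - 108·x^2 - 486·x^3)·Dx^2 + (1 - 81·x^4)·Dx^3  (order 3).
h: a_k = -1, 0, -9, -36, -81, -972/5, -729, -17496/7, …
ICs: h(0) = -1, h′(0) = 0, h′′(0) = -18.

f: a_k = 0, 3, 0, -9, 0, 243/5, 0, -2187/7, …
g: a_k = -1, -3, -9, -27, -81, -243, -729, -2187, …
Weyl lclm of L_f,L_g ⇒ L₀ (ord ≤ 3).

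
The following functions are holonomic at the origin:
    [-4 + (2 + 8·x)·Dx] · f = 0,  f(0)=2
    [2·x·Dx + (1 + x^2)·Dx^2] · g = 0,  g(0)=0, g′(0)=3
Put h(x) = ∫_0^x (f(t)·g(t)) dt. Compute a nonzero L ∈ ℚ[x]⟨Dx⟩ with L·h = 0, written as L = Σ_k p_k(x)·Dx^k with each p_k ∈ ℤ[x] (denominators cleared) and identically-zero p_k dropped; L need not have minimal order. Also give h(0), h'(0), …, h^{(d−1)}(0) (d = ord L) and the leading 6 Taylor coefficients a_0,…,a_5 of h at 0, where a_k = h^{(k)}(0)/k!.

L = (12 - 4·x - 4·x^2)·Dx + (-4 - 14·x + 12·x^2 + 16·x^3)·Dx^2 + (1 + 8·x + 17·x^2 + 8·x^3 + 16·x^4)·Dx^3  (order 3).
h: a_k = 0, 0, 3, 4, -7/2, 4, …
ICs: h(0) = 0, h′(0) = 0, h′′(0) = 6.

f: a_k = 2, 4, -4, 8, -20, 56, …
g: a_k = 0, 3, 0, -1, 0, 3/5, …
Sym-product of L_f,L_g gives L₀ (≤ ord 2).
h=∫₀ˣh₀: take L = L₀·Dx.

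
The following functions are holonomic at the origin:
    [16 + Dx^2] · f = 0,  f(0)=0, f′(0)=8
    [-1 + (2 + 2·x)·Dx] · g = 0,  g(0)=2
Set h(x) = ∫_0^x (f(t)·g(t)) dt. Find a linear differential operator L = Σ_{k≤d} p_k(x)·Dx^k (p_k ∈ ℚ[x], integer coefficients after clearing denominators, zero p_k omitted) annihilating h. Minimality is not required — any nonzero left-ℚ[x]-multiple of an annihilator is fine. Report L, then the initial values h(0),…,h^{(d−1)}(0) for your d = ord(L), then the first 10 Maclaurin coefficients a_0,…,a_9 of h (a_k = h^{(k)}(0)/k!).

L = (67 + 128·x + 64·x^2)·Dx + (-4 - 4·x)·Dx^2 + (4 + 8·x + 4·x^2)·Dx^3  (order 3).
h: a_k = 0, 0, 8, 8/3, -67/6, -61/15, 4661/720, 1187/560, -64235/32256, -212773/362880, …
ICs: h(0) = 0, h′(0) = 0, h′′(0) = 16.

f: a_k = 0, 8, 0, -64/3, 0, 256/15, 0, -2048/315, 0, 4096/2835, …
g: a_k = 2, 1, -1/4, 1/8, -5/64, 7/128, -21/512, 33/1024, -429/16384, 715/32768, …
Product ⇒ symmetric product L₀, ord ≤ 2.
h=∫₀ˣh₀: take L = L₀·Dx.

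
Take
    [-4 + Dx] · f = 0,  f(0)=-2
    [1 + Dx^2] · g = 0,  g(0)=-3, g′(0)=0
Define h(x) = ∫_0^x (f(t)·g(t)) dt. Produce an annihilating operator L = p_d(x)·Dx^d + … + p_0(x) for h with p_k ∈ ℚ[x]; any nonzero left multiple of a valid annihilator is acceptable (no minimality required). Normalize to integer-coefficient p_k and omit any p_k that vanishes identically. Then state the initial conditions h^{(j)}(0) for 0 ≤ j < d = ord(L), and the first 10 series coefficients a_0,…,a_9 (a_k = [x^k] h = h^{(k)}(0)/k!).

f: a_k = -2, -8, -16, -64/3, -64/3, -256/15, -512/45, -2048/315, -1024/315, -4096/2835, …
g: a_k = -3, 0, 3/2, 0, -1/8, 0, 1/240, 0, -1/13440, 0, …
L₀ := L_f ⊗_s L_g (sym. prod.), ord ≤ 2.
h=∫₀ˣh₀: take L = L₀·Dx.
L = 17·Dx - 8·Dx^2 + Dx^3  (order 3).
h: a_k = 0, 6, 12, 15, 13, 161/20, 101/30, 33/56, -727/1680, -31679/60480, …
ICs: h(0) = 0, h′(0) = 6, h′′(0) = 24.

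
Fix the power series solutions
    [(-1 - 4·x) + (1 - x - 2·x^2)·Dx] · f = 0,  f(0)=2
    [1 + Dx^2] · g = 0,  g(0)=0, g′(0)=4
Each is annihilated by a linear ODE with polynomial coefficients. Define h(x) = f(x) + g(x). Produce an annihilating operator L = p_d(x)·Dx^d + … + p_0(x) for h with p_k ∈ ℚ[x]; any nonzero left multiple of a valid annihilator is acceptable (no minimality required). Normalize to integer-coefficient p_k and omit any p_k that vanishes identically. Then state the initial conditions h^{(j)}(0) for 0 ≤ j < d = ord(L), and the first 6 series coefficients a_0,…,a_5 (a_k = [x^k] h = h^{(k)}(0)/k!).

L = (31 + 146·x + 133·x^2 + 184·x^3 + 20·x^4 + 16·x^5) + (-7 - 3·x + 3·x^2 + 37·x^3 + 42·x^4 + 12·x^5 + 8·x^6)·Dx + (31 + 146·x + 133·x^2 + 184·x^3 + 20·x^4 + 16·x^5)·Dx^2 + (-7 - 3·x + 3·x^2 + 37·x^3 + 42·x^4 + 12·x^5 + 8·x^6)·Dx^3  (order 3).
h: a_k = 2, 6, 6, 28/3, 22, 1261/30, …
ICs: h(0) = 2, h′(0) = 6, h′′(0) = 12.

f: a_k = 2, 2, 6, 10, 22, 42, …
g: a_k = 0, 4, 0, -2/3, 0, 1/30, …
L₀ := lclm(L_f,L_g); ord L₀ ≤ 1+2.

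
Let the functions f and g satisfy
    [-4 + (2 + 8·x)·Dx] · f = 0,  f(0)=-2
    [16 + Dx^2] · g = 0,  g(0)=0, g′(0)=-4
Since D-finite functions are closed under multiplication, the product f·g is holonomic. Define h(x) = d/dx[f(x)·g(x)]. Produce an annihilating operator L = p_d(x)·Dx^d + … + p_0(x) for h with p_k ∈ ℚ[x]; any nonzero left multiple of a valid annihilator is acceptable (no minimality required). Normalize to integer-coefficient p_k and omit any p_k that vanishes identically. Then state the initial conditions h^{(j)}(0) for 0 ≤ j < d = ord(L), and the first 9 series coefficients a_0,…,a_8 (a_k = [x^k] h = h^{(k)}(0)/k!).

L = (212 + 2304·x + 8704·x^2 + 16384·x^3 + 16384·x^4) + (-4 - 144·x - 768·x^2 - 1024·x^3)·Dx + (7 + 88·x + 432·x^2 + 1024·x^3 + 1024·x^4)·Dx^2  (order 2).
h: a_k = 8, 32, -112, -128/3, -304/3, 5184/5, -31456/9, 3956224/315, -2964400/63, …
ICs: h(0) = 8, h′(0) = 32.

f: a_k = -2, -4, 4, -8, 20, -56, 168, -528, 1716, …
g: a_k = 0, -4, 0, 32/3, 0, -128/15, 0, 1024/315, 0, …
h₀=f·g: eliminate ⇒ L₀, order ≤ 1·2.
Differentiate: ansatz ord ≤ ord L₀ ⇒ L.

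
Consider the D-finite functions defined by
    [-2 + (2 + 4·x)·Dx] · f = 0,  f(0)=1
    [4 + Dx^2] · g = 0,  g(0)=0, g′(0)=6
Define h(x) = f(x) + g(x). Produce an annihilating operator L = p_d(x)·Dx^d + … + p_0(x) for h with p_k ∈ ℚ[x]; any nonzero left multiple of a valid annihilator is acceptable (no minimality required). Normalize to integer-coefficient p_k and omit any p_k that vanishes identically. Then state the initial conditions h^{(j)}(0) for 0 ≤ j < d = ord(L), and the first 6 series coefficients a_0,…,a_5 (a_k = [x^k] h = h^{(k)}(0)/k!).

f: a_k = 1, 1, -1/2, 1/2, -5/8, 7/8, …
g: a_k = 0, 6, 0, -4, 0, 4/5, …
Sum ⇒ L₀ = lclm(L_f,L_g) in ℚ(x)⟨Dx⟩.
L = (-28 - 64·x - 64·x^2) + (12 + 88·x + 192·x^2 + 128·x^3)·Dx + (-7 - 16·x - 16·x^2)·Dx^2 + (3 + 22·x + 48·x^2 + 32·x^3)·Dx^3  (order 3).
h: a_k = 1, 7, -1/2, -7/2, -5/8, 67/40, …
ICs: h(0) = 1, h′(0) = 7, h′′(0) = -1.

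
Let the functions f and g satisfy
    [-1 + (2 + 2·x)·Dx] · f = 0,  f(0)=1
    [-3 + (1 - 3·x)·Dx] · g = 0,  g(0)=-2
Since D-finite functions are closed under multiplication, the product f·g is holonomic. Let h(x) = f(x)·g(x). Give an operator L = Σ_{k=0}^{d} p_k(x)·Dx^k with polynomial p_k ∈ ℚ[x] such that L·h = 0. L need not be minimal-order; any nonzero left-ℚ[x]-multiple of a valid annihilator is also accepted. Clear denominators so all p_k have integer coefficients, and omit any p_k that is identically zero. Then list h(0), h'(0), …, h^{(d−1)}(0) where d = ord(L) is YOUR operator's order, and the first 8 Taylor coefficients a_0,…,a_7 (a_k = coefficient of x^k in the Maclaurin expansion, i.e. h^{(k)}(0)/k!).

f: a_k = 1, 1/2, -1/8, 1/16, -5/128, 7/256, -21/1024, 33/2048, …
g: a_k = -2, -6, -18, -54, -162, -486, -1458, -4374, …
f·g: L₀ = L_f ⊗_s L_g, ord ≤ 1·1.
L = (7 + 3·x) + (-2 + 4·x + 6·x^2)·Dx  (order 1).
h: a_k = -2, -7, -83/4, -499/8, -11971/64, -71833/128, -861975/512, -5171883/1024, …
ICs: h(0) = -2.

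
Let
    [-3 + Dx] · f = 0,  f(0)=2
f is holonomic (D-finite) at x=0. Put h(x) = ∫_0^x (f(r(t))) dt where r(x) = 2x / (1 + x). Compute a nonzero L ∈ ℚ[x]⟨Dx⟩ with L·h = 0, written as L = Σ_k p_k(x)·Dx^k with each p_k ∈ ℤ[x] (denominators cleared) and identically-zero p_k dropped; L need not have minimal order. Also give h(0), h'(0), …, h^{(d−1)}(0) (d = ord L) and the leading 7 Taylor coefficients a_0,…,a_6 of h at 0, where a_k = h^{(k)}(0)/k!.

L = -6·Dx + (1 + 2·x + x^2)·Dx^2  (order 2).
h: a_k = 0, 2, 6, 8, 3, -12/5, -2/5, …
ICs: h(0) = 0, h′(0) = 2.

f: a_k = 2, 6, 9, 9, 27/4, 81/20, 81/40, …
Change of var in L_f (x↦r) gives L₀.
h=∫h₀ ⇒ L = L₀·Dx.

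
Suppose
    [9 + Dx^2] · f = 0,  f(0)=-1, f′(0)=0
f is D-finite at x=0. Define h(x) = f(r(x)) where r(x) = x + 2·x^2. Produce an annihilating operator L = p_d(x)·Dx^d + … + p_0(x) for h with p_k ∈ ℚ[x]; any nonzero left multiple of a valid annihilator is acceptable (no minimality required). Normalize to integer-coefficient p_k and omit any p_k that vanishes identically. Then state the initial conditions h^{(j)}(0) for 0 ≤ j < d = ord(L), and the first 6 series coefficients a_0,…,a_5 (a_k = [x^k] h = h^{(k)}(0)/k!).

f: a_k = -1, 0, 9/2, 0, -27/8, 0, …
Change of var in L_f (x↦r) gives L₀.
L = (9 + 108·x + 432·x^2 + 576·x^3) - 4·Dx + (1 + 4·x)·Dx^2  (order 2).
h: a_k = -1, 0, 9/2, 18, 117/8, -27, …
ICs: h(0) = -1, h′(0) = 0.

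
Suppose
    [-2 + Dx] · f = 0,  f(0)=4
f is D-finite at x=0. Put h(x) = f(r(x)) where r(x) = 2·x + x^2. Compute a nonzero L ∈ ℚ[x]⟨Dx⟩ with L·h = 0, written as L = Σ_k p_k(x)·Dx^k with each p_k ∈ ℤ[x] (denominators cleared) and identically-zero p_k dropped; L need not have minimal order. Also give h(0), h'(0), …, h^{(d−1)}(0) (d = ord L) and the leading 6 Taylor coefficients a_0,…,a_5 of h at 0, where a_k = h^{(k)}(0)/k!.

L = (-4 - 4·x) + Dx  (order 1).
h: a_k = 4, 16, 40, 224/3, 344/3, 2272/15, …
ICs: h(0) = 4.

f: a_k = 4, 8, 8, 16/3, 8/3, 16/15, …
L₀ from L_f via x↦r, Dx↦r'^{-1}Dx.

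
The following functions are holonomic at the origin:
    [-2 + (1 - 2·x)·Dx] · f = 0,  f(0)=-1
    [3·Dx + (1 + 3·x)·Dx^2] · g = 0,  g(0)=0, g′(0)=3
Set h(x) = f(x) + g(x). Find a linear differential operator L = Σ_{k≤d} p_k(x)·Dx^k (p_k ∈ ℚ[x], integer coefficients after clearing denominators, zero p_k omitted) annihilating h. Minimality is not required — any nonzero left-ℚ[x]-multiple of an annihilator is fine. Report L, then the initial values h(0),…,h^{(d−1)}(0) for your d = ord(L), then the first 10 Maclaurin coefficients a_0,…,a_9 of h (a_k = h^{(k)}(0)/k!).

L = (144 + 72·x)·Dx + (6 + 216·x + 144·x^2)·Dx^2 + (-7 - 13·x + 36·x^2 + 36·x^3)·Dx^3  (order 3).
h: a_k = -1, 1, -17/2, 1, -145/4, 83/5, -371/2, 1291/7, -8609/8, 1675, …
ICs: h(0) = -1, h′(0) = 1, h′′(0) = -17.

f: a_k = -1, -2, -4, -8, -16, -32, -64, -128, -256, -512, …
g: a_k = 0, 3, -9/2, 9, -81/4, 243/5, -243/2, 2187/7, -6561/8, 2187, …
L₀ := lclm(L_f,L_g); ord L₀ ≤ 1+2.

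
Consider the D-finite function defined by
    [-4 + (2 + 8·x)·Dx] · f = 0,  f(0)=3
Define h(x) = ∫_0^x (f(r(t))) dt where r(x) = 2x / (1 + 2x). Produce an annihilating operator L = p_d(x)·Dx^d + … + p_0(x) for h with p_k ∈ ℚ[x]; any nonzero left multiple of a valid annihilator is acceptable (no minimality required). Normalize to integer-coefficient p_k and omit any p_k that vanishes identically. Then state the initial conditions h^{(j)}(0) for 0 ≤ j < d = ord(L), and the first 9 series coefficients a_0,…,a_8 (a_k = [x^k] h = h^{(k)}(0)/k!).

L = -4·Dx + (1 + 12·x + 20·x^2)·Dx^2  (order 2).
h: a_k = 0, 3, 6, -16, 60, -288, 1632, -72192/7, 70176, …
ICs: h(0) = 0, h′(0) = 3.

f: a_k = 3, 6, -6, 12, -30, 84, -252, 792, -2574, …
L₀ from L_f via x↦r, Dx↦r'^{-1}Dx.
∫: right-multiply L₀ by Dx.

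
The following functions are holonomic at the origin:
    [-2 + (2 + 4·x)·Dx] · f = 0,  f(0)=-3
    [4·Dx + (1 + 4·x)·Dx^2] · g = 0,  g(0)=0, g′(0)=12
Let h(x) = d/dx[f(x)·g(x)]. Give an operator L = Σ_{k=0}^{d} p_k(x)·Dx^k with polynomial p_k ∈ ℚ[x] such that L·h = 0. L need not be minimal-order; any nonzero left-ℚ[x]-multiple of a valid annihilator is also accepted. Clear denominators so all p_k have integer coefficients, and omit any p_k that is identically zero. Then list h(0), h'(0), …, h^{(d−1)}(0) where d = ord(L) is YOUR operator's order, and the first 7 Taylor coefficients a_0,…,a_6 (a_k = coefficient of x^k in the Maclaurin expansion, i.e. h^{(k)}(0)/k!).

f: a_k = -3, -3, 3/2, -3/2, 15/8, -21/8, 63/16, …
g: a_k = 0, 12, -24, 64, -192, 3072/5, -2048, …
L₀ := L_f ⊗_s L_g (sym. prod.), ord ≤ 2.
h₀' ⇒ L via d/dx closure of L₀.
L = (-11 - 8·x + 16·x^2) + (-14 - 36·x + 48·x^2 + 128·x^3)·Dx + (-1 - 4·x + 12·x^2 + 64·x^3 + 64·x^4)·Dx^2  (order 2).
h: a_k = -36, 72, -306, 1320, -11127/2, 115209/5, -1887381/20, …
ICs: h(0) = -36, h′(0) = 72.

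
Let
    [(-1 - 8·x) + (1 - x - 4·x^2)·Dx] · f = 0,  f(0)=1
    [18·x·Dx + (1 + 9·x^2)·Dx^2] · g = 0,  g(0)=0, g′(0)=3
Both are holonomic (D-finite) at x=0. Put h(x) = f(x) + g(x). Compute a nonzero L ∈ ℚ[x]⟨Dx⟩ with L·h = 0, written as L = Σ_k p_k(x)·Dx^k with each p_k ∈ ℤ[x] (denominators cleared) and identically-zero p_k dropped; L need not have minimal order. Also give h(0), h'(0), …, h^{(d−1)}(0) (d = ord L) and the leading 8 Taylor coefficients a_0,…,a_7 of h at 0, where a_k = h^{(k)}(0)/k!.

f: a_k = 1, 1, 5, 9, 29, 65, 181, 441, …
g: a_k = 0, 3, 0, -9, 0, 243/5, 0, -2187/7, …
Sum ⇒ L₀ = lclm(L_f,L_g) in ℚ(x)⟨Dx⟩.
L = (-90 + 360·x + 6462·x^2 + 14688·x^3 + 63936·x^4 + 31104·x^6)·Dx + (36 + 294·x + 324·x^2 + 3198·x^3 + 13680·x^4 + 46080·x^5 + 3888·x^6 + 31104·x^7)·Dx^2 + (-5 - 16·x - 160·x^2 + 96·x^3 - 555·x^4 + 2304·x^5 + 4896·x^6 + 1296·x^7 + 5184·x^8)·Dx^3  (order 3).
h: a_k = 1, 4, 5, 0, 29, 568/5, 181, 900/7, …
ICs: h(0) = 1, h′(0) = 4, h′′(0) = 10.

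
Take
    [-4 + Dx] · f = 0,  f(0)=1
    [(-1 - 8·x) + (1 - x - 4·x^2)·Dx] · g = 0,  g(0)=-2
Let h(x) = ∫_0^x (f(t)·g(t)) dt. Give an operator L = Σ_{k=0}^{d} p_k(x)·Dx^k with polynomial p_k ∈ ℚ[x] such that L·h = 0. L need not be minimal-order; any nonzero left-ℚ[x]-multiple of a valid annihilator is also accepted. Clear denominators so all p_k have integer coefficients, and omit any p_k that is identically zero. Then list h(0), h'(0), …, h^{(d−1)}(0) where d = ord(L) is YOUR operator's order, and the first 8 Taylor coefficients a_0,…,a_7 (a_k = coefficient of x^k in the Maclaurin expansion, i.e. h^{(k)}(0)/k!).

L = (5 + 4·x - 16·x^2)·Dx + (-1 + x + 4·x^2)·Dx^2  (order 2).
h: a_k = 0, -2, -5, -34/3, -143/6, -758/15, -4883/45, -15058/63, …
ICs: h(0) = 0, h′(0) = -2.

f: a_k = 1, 4, 8, 32/3, 32/3, 128/15, 256/45, 1024/315, …
g: a_k = -2, -2, -10, -18, -58, -130, -362, -882, …
h₀=f·g: eliminate ⇒ L₀, order ≤ 1·1.
Integrate: L := L₀·Dx.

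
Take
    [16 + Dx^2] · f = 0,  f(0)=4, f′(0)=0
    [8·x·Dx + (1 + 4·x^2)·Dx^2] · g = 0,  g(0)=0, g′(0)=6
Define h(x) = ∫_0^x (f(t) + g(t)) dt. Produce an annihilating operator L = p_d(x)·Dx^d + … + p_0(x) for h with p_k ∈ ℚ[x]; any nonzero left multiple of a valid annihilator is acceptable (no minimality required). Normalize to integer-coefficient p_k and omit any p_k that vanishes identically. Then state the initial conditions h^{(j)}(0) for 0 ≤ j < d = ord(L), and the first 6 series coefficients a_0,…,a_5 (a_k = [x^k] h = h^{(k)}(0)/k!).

f: a_k = 4, 0, -32, 0, 128/3, 0, …
g: a_k = 0, 6, 0, -8, 0, 96/5, …
h₀=f+g: left-lcm gives L₀, ord ≤ 4.
h=∫₀ˣh₀: take L = L₀·Dx.
L = (-512·x + 5120·x^3 + 4096·x^5)·Dx^2 + (16 + 512·x^2 + 2304·x^4 + 2048·x^6)·Dx^3 + (-32·x + 320·x^3 + 256·x^5)·Dx^4 + (1 + 32·x^2 + 144·x^4 + 128·x^6)·Dx^5  (order 5).
h: a_k = 0, 4, 3, -32/3, -2, 128/15, …
ICs: h(0) = 0, h′(0) = 4, h′′(0) = 6, h′′′(0) = -64, h′′′′(0) = -48.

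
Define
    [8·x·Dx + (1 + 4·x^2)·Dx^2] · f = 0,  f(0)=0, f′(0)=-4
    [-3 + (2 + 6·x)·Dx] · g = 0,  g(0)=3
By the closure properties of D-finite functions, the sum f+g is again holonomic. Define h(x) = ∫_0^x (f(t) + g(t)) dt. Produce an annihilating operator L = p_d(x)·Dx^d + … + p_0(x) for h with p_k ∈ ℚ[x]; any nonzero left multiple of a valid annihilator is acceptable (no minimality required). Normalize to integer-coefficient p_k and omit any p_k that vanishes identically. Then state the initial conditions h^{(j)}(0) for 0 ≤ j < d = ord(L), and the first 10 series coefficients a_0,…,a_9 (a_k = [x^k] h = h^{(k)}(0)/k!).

f: a_k = 0, -4, 0, 16/3, 0, -64/5, 0, 256/7, 0, -1024/9, …
g: a_k = 3, 9/2, -27/8, 81/16, -1215/128, 5103/256, -45927/1024, 216513/2048, -8444007/32768, 42220035/65536, …
Sum ⇒ L₀ = lclm(L_f,L_g) in ℚ(x)⟨Dx⟩.
∫: right-multiply L₀ by Dx.
L = (-48 - 360·x + 576·x^2 + 864·x^3)·Dx^2 + (-59 - 192·x - 120·x^2 + 2304·x^3 + 3024·x^4)·Dx^3 + (-6 + 14·x + 144·x^2 + 272·x^3 + 672·x^4 + 864·x^5)·Dx^4  (order 4).
h: a_k = 0, 3, 1/4, -9/8, 499/192, -243/128, 9131/7680, -6561/1024, 2039879/114688, -938223/32768, …
ICs: h(0) = 0, h′(0) = 3, h′′(0) = 1/2, h′′′(0) = -27/4.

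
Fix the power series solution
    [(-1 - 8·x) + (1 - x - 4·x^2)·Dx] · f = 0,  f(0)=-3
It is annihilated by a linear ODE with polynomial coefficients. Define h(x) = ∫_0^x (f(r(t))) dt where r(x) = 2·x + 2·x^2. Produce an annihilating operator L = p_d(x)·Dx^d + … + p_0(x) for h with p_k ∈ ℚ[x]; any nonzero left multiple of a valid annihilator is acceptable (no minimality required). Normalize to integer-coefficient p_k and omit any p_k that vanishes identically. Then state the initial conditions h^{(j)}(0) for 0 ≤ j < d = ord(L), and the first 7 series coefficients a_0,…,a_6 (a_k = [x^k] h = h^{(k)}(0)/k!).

L = (2 + 36·x + 96·x^2 + 64·x^3)·Dx + (-1 + 2·x + 18·x^2 + 32·x^3 + 16·x^4)·Dx^2  (order 2).
h: a_k = 0, -3, -3, -22, -84, -420, -2076, …
ICs: h(0) = 0, h′(0) = -3.

f: a_k = -3, -3, -15, -27, -87, -195, -543, …
L₀ from L_f via x↦r, Dx↦r'^{-1}Dx.
Integrate: L := L₀·Dx.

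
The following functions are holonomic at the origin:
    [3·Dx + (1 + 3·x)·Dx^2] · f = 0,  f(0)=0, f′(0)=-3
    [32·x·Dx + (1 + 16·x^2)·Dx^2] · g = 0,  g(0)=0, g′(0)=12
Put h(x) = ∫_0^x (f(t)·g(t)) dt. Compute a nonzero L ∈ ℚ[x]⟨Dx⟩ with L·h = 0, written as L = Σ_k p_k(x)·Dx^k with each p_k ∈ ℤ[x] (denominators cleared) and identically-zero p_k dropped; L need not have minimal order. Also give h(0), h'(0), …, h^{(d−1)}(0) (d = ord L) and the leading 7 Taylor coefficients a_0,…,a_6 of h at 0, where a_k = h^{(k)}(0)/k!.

L = (15744 + 89280·x + 811008·x^2 + 5299200·x^3 + 13271040·x^4 + 17252352·x^5 + 21233664·x^7)·Dx^2 + (4258 + 91200·x + 775488·x^2 + 4635648·x^3 + 18247680·x^4 + 41140224·x^5 + 46448640·x^6 + 21233664·x^7 + 74317824·x^8)·Dx^3 + (492 + 12548·x + 131328·x^2 + 747968·x^3 + 3219456·x^4 + 10146816·x^5 + 21233664·x^6 + 24920064·x^7 + 21233664·x^8 + 42467328·x^9)·Dx^4 + (73 + 822·x + 6161·x^2 + 34944·x^3 + 151168·x^4 + 500736·x^5 + 1322496·x^6 + 2654208·x^7 + 3244032·x^8 + 3538944·x^9 + 5308416·x^10)·Dx^5  (order 5).
h: a_k = 0, 0, 0, -12, 27/2, 84/5, -15/2, …
ICs: h(0) = 0, h′(0) = 0, h′′(0) = 0, h′′′(0) = -72, h′′′′(0) = 324.

f: a_k = 0, -3, 9/2, -9, 81/4, -243/5, 243/2, …
g: a_k = 0, 12, 0, -64, 0, 3072/5, 0, …
Product ⇒ symmetric product L₀, ord ≤ 4.
h=∫h₀ ⇒ L = L₀·Dx.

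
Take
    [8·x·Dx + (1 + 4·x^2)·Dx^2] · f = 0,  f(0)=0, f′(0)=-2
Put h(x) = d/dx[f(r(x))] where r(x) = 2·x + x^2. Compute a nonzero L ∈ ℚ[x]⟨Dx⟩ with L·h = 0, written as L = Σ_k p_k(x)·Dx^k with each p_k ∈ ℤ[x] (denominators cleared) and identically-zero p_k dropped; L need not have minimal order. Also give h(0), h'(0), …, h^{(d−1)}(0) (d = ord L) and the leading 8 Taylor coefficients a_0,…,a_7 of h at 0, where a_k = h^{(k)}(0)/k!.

f: a_k = 0, -2, 0, 8/3, 0, -32/5, 0, 128/7, …
f∘r: x↦r, Dx↦Dx/r' in L_f ⇒ L₀.
Derive L from L₀ (diff closure).
L = (-1 + 32·x + 64·x^2 + 48·x^3 + 12·x^4) + (1 + x + 16·x^2 + 32·x^3 + 20·x^4 + 4·x^5)·Dx  (order 1).
h: a_k = -4, -4, 64, 128, -944, -3056, 12800, 63488, …
ICs: h(0) = -4.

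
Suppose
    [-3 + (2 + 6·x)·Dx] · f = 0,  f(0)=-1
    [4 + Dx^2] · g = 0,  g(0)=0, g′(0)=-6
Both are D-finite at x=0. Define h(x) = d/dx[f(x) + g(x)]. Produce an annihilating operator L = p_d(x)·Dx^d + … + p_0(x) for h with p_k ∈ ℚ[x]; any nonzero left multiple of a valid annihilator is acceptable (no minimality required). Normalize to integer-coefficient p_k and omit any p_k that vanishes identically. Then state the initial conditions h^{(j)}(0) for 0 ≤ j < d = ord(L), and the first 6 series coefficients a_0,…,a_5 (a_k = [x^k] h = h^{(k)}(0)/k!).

f: a_k = -1, -3/2, 9/8, -27/16, 405/128, -1701/256, …
g: a_k = 0, -6, 0, 4, 0, -4/5, …
Sum ⇒ L₀ = lclm(L_f,L_g) in ℚ(x)⟨Dx⟩.
h₀' ⇒ L via d/dx closure of L₀.
L = (-1812 - 1152·x - 1728·x^2) + (-344 - 1800·x - 3456·x^2 - 3456·x^3)·Dx + (-453 - 288·x - 432·x^2)·Dx^2 + (-86 - 450·x - 864·x^2 - 864·x^3)·Dx^3  (order 3).
h: a_k = -15/2, 9/4, 111/16, 405/32, -9529/256, 45927/512, …
ICs: h(0) = -15/2, h′(0) = 9/4, h′′(0) = 111/8.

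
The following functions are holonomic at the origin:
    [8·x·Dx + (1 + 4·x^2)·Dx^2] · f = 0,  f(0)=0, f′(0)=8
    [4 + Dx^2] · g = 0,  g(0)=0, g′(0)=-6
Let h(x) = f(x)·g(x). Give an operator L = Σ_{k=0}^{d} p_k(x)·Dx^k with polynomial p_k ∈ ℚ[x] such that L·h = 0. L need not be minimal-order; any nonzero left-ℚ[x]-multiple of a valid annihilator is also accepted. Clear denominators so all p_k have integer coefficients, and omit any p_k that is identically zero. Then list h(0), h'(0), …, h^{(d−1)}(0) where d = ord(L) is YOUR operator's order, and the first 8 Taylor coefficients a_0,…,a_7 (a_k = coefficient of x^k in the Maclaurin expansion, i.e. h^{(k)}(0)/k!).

L = (80 + 832·x^2 + 1408·x^4 + 2048·x^6 + 2048·x^8) + (96·x + 640·x^3 + 1536·x^5 + 2048·x^7)·Dx + (24 + 256·x^2 + 576·x^4 + 1024·x^6 + 1024·x^8)·Dx^2 + (24·x + 160·x^3 + 384·x^5 + 512·x^7)·Dx^3 + (1 + 12·x^2 + 56·x^4 + 128·x^6 + 128·x^8)·Dx^4  (order 4).
h: a_k = 0, 0, -48, 0, 96, 0, -608/3, 0, …
ICs: h(0) = 0, h′(0) = 0, h′′(0) = -96, h′′′(0) = 0.

f: a_k = 0, 8, 0, -32/3, 0, 128/5, 0, -512/7, …
g: a_k = 0, -6, 0, 4, 0, -4/5, 0, 8/105, …
Product ⇒ symmetric product L₀, ord ≤ 4.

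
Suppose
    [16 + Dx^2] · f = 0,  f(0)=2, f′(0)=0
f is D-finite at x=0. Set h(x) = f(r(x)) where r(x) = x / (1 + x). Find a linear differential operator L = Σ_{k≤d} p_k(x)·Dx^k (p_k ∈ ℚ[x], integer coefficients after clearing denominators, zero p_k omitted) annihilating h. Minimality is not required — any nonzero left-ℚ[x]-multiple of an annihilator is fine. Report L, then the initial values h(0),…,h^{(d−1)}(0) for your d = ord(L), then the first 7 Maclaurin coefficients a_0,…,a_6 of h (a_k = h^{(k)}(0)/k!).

f: a_k = 2, 0, -16, 0, 64/3, 0, -512/45, …
h₀=f(r): pull back L_f along r ⇒ L₀.
L = 16 + (2 + 6·x + 6·x^2 + 2·x^3)·Dx + (1 + 4·x + 6·x^2 + 4·x^3 + x^4)·Dx^2  (order 2).
h: a_k = 2, 0, -16, 32, -80/3, -64/3, 5488/45, …
ICs: h(0) = 2, h′(0) = 0.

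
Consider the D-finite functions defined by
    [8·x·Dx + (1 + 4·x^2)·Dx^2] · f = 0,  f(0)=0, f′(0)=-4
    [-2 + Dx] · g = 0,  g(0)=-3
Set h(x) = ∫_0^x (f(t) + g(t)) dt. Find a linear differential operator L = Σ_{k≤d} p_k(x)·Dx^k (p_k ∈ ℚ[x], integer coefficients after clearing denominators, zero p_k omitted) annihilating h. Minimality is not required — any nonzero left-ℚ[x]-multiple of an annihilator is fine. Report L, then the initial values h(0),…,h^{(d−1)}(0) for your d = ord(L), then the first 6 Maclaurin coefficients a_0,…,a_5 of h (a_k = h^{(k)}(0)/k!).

f: a_k = 0, -4, 0, 16/3, 0, -64/5, …
g: a_k = -3, -6, -6, -4, -2, -4/5, …
Weyl lclm of L_f,L_g ⇒ L₀ (ord ≤ 3).
Integrate: L := L₀·Dx.
L = (8 - 32·x - 32·x^2)·Dx^2 + (-6 + 12·x + 8·x^2 - 16·x^3)·Dx^3 + (1 + 2·x + 4·x^2 + 8·x^3)·Dx^4  (order 4).
h: a_k = 0, -3, -5, -2, 1/3, -2/5, …
ICs: h(0) = 0, h′(0) = -3, h′′(0) = -10, h′′′(0) = -12.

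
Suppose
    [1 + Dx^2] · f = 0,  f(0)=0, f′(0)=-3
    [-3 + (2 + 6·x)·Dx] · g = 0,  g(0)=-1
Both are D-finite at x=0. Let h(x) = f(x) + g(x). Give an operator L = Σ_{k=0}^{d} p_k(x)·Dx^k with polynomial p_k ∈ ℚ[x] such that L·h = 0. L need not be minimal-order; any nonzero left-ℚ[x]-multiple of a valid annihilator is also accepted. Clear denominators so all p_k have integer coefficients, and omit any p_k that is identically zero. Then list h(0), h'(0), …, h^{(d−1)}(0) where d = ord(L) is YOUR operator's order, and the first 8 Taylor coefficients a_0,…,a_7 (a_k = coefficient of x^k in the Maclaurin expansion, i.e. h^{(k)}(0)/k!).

f: a_k = 0, -3, 0, 1/2, 0, -1/40, 0, 1/1680, …
g: a_k = -1, -3/2, 9/8, -27/16, 405/128, -1701/256, 15309/1024, -72171/2048, …
L₀ := lclm(L_f,L_g); ord L₀ ≤ 2+1.
L = (-93 - 72·x - 108·x^2) + (-10 + 18·x + 216·x^2 + 216·x^3)·Dx + (-93 - 72·x - 108·x^2)·Dx^2 + (-10 + 18·x + 216·x^2 + 216·x^3)·Dx^3  (order 3).
h: a_k = -1, -9/2, 9/8, -19/16, 405/128, -8537/1280, 15309/1024, -7577827/215040, …
ICs: h(0) = -1, h′(0) = -9/2, h′′(0) = 9/4.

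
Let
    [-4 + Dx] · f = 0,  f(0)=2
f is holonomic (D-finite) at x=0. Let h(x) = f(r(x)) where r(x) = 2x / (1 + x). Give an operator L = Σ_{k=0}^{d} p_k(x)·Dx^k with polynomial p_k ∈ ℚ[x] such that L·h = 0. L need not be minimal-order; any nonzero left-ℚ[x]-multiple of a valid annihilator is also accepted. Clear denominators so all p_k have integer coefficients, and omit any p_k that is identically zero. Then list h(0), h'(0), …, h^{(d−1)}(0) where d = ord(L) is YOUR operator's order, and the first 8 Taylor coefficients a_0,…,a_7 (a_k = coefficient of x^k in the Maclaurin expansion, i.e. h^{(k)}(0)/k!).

f: a_k = 2, 8, 16, 64/3, 64/3, 256/15, 512/45, 2048/315, …
Change of var in L_f (x↦r) gives L₀.
L = -8 + (1 + 2·x + x^2)·Dx  (order 1).
h: a_k = 2, 16, 48, 176/3, 16/3, -176/5, 368/45, 6448/315, …
ICs: h(0) = 2.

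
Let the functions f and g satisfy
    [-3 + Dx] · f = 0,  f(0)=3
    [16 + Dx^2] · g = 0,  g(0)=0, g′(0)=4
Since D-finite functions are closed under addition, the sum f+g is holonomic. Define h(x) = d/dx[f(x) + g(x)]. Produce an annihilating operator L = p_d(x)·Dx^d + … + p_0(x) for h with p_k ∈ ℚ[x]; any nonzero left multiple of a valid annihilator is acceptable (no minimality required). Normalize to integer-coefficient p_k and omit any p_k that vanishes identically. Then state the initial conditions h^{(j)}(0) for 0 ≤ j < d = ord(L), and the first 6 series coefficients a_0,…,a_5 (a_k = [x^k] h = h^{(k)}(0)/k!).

L = 48 - 16·Dx + 3·Dx^2 - Dx^3  (order 3).
h: a_k = 13, 27, 17/2, 81/2, 1753/24, 729/40, …
ICs: h(0) = 13, h′(0) = 27, h′′(0) = 17.

f: a_k = 3, 9, 27/2, 27/2, 81/8, 243/40, …
g: a_k = 0, 4, 0, -32/3, 0, 128/15, …
f+g: L₀ = lclm(L_f,L_g), ord ≤ 1+2.
Derive L from L₀ (diff closure).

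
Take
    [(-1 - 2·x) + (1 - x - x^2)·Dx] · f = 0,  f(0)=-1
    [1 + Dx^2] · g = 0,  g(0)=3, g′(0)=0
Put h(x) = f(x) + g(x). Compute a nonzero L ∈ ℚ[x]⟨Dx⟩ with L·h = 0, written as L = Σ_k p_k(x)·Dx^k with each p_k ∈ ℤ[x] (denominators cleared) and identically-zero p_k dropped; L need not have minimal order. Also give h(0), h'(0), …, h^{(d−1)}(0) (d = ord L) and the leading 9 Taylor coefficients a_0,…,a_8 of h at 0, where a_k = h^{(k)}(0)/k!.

L = (19 + 48·x + 31·x^2 + 24·x^3 + 5·x^4 + 2·x^5) + (-5 + x + 4·x^2 + 7·x^3 + 6·x^4 + 3·x^5 + x^6)·Dx + (19 + 48·x + 31·x^2 + 24·x^3 + 5·x^4 + 2·x^5)·Dx^2 + (-5 + x + 4·x^2 + 7·x^3 + 6·x^4 + 3·x^5 + x^6)·Dx^3  (order 3).
h: a_k = 2, -1, -7/2, -3, -39/8, -8, -3121/240, -21, -456959/13440, …
ICs: h(0) = 2, h′(0) = -1, h′′(0) = -7.

f: a_k = -1, -1, -2, -3, -5, -8, -13, -21, -34, …
g: a_k = 3, 0, -3/2, 0, 1/8, 0, -1/240, 0, 1/13440, …
Weyl lclm of L_f,L_g ⇒ L₀ (ord ≤ 3).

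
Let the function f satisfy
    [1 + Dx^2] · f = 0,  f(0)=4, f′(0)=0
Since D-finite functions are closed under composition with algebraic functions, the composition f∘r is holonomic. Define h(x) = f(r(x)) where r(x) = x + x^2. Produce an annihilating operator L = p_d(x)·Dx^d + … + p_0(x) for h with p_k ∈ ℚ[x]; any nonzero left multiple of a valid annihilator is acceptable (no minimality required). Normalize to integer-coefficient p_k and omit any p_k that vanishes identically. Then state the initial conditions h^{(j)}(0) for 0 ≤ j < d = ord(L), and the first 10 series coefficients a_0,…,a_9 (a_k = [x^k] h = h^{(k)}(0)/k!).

L = (1 + 6·x + 12·x^2 + 8·x^3) - 2·Dx + (1 + 2·x)·Dx^2  (order 2).
h: a_k = 4, 0, -2, -4, -11/6, 2/3, 179/180, 19/30, 841/10080, -139/1260, …
ICs: h(0) = 4, h′(0) = 0.

f: a_k = 4, 0, -2, 0, 1/6, 0, -1/180, 0, 1/10080, 0, …
Change of var in L_f (x↦r) gives L₀.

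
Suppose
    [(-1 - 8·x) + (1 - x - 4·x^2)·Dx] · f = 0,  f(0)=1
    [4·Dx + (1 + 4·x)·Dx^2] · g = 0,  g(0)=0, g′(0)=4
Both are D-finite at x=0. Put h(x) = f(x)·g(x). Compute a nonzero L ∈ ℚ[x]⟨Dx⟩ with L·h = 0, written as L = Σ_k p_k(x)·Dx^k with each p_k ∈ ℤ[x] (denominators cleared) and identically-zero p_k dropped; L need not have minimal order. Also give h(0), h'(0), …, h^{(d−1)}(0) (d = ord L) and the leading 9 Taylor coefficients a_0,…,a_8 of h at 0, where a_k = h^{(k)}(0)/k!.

f: a_k = 1, 1, 5, 9, 29, 65, 181, 441, 1165, …
g: a_k = 0, 4, -8, 64/3, -64, 1024/5, -2048/3, 16384/7, -8192, …
h₀=f·g: eliminate ⇒ L₀, order ≤ 1·2.
L = (12 + 64·x) + (-2 + 28·x + 80·x^2)·Dx + (-1 - 3·x + 8·x^2 + 16·x^3)·Dx^2  (order 2).
h: a_k = 0, 4, -4, 100/3, -140/3, 4372/15, -8668/15, 20500/7, -795364/105, …
ICs: h(0) = 0, h′(0) = 4.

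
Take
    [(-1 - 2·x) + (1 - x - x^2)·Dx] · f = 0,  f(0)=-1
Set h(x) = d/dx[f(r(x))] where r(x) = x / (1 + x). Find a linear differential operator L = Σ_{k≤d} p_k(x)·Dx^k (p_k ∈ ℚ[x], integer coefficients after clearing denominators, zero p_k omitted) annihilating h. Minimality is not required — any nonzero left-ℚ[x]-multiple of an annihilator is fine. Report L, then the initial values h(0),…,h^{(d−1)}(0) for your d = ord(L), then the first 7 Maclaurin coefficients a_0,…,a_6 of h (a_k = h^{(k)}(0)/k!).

L = (2 + 6·x + 12·x^2 + 6·x^3) + (-1 - 5·x - 6·x^2 + x^3 + 3·x^4)·Dx  (order 1).
h: a_k = -1, -2, 0, -4, 5, -12, 21, …
ICs: h(0) = -1.

f: a_k = -1, -1, -2, -3, -5, -8, -13, …
f∘r: x↦r, Dx↦Dx/r' in L_f ⇒ L₀.
Differentiate: ansatz ord ≤ ord L₀ ⇒ L.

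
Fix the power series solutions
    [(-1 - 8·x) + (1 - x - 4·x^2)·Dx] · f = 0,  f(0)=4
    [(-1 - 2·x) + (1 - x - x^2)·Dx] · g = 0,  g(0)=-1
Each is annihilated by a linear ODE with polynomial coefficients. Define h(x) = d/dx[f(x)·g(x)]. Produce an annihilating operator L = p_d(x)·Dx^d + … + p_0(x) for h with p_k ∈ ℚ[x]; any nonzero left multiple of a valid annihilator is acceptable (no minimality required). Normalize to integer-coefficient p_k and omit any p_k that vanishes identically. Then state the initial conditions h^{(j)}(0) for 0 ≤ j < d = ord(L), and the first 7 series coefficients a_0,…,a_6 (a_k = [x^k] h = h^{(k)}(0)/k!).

L = (16 + 18·x - 12·x^2 - 352·x^3 + 12·x^4 + 600·x^5 + 320·x^6) + (-2 - 4·x + 39·x^2 + 8·x^3 - 140·x^4 - 21·x^5 + 140·x^6 + 64·x^7)·Dx  (order 1).
h: a_k = -8, -64, -228, -896, -2800, -9048, -26824, …
ICs: h(0) = -8.

f: a_k = 4, 4, 20, 36, 116, 260, 724, …
g: a_k = -1, -1, -2, -3, -5, -8, -13, …
h₀=f·g: eliminate ⇒ L₀, order ≤ 1·1.
h=h₀': d/dx-closure on L₀ ⇒ L.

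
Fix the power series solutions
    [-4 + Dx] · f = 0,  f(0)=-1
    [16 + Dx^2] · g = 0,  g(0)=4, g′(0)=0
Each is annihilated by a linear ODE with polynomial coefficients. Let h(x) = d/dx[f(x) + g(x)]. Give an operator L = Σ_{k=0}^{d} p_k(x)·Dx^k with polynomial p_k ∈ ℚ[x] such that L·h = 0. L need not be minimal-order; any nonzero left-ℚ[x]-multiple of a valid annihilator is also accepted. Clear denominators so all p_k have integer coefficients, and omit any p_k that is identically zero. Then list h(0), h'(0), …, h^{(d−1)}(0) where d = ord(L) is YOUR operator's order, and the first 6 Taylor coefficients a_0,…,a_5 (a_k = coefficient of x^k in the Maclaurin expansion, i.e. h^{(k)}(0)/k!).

L = 64 - 16·Dx + 4·Dx^2 - Dx^3  (order 3).
h: a_k = -4, -80, -32, 128, -128/3, -512/3, …
ICs: h(0) = -4, h′(0) = -80, h′′(0) = -64.

f: a_k = -1, -4, -8, -32/3, -32/3, -128/15, …
g: a_k = 4, 0, -32, 0, 128/3, 0, …
f+g: L₀ = lclm(L_f,L_g), ord ≤ 1+2.
h₀' ⇒ L via d/dx closure of L₀.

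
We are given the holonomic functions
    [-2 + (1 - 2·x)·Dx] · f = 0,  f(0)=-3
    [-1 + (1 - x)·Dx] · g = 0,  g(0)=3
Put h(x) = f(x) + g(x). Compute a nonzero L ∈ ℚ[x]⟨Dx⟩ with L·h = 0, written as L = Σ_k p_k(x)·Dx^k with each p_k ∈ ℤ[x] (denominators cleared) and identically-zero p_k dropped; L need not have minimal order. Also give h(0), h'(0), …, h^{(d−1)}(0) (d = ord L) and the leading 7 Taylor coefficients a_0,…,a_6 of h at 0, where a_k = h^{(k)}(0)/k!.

L = -4 + (6 - 8·x)·Dx + (-1 + 3·x - 2·x^2)·Dx^2  (order 2).
h: a_k = 0, -3, -9, -21, -45, -93, -189, …
ICs: h(0) = 0, h′(0) = -3.

f: a_k = -3, -6, -12, -24, -48, -96, -192, …
g: a_k = 3, 3, 3, 3, 3, 3, 3, …
Sum ⇒ L₀ = lclm(L_f,L_g) in ℚ(x)⟨Dx⟩.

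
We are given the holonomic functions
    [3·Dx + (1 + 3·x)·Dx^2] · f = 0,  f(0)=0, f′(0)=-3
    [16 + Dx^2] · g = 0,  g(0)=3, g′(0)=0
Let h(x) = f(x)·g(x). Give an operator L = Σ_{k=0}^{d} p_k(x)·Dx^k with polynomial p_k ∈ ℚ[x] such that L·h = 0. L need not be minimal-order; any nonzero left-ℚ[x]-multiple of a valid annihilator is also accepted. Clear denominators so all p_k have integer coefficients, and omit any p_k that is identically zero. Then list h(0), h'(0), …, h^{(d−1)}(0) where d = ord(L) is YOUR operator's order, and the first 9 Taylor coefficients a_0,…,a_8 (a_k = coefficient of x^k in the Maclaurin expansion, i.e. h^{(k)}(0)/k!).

L = (2272 + 127488·x + 781056·x^2 + 1769472·x^3 + 1327104·x^4) + (4416 + 50112·x + 165888·x^2 + 165888·x^3)·Dx + (1022 + 19392·x + 102816·x^2 + 221184·x^3 + 165888·x^4)·Dx^2 + (276 + 3132·x + 10368·x^2 + 10368·x^3)·Dx^3 + (55 + 714·x + 3375·x^2 + 6912·x^3 + 5184·x^4)·Dx^4  (order 4).
h: a_k = 0, -9, 27/2, 45, -189/4, -129/5, 45/2, -269/35, 4623/40, …
ICs: h(0) = 0, h′(0) = -9, h′′(0) = 27, h′′′(0) = 270.

f: a_k = 0, -3, 9/2, -9, 81/4, -243/5, 243/2, -2187/7, 6561/8, …
g: a_k = 3, 0, -24, 0, 32, 0, -256/15, 0, 512/105, …
f·g: L₀ = L_f ⊗_s L_g, ord ≤ 2·2.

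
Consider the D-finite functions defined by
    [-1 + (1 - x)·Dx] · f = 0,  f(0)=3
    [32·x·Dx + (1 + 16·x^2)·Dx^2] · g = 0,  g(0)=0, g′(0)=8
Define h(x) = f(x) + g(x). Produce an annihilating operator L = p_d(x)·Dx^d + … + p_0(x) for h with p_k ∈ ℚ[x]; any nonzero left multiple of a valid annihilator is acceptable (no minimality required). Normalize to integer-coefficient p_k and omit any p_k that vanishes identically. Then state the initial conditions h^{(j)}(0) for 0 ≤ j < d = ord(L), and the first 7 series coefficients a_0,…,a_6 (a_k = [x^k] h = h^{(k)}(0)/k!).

L = (-32 + 128·x + 1536·x^2)·Dx + (19 - 32·x - 656·x^2 + 1536·x^3)·Dx^2 + (-1 - 15·x - 240·x^3 + 256·x^4)·Dx^3  (order 3).
h: a_k = 3, 11, 3, -119/3, 3, 2063/5, 3, …
ICs: h(0) = 3, h′(0) = 11, h′′(0) = 6.

f: a_k = 3, 3, 3, 3, 3, 3, 3, …
g: a_k = 0, 8, 0, -128/3, 0, 2048/5, 0, …
h₀=f+g: left-lcm gives L₀, ord ≤ 3.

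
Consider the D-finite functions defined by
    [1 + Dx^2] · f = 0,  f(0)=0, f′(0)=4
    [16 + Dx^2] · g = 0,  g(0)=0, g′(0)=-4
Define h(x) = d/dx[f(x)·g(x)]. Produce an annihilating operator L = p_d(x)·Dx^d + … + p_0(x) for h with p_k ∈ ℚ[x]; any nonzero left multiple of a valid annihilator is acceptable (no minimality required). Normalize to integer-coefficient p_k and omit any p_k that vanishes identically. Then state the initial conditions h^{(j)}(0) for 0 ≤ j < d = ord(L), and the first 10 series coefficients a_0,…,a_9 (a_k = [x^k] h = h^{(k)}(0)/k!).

L = 225 + 34·Dx^2 + Dx^4  (order 4).
h: a_k = 0, -32, 0, 544/3, 0, -3724/15, 0, 48008/315, 0, -606661/11340, …
ICs: h(0) = 0, h′(0) = -32, h′′(0) = 0, h′′′(0) = 1088.

f: a_k = 0, 4, 0, -2/3, 0, 1/30, 0, -1/1260, 0, 1/90720, …
g: a_k = 0, -4, 0, 32/3, 0, -128/15, 0, 1024/315, 0, -2048/2835, …
f·g: L₀ = L_f ⊗_s L_g, ord ≤ 2·2.
Differentiate: ansatz ord ≤ ord L₀ ⇒ L.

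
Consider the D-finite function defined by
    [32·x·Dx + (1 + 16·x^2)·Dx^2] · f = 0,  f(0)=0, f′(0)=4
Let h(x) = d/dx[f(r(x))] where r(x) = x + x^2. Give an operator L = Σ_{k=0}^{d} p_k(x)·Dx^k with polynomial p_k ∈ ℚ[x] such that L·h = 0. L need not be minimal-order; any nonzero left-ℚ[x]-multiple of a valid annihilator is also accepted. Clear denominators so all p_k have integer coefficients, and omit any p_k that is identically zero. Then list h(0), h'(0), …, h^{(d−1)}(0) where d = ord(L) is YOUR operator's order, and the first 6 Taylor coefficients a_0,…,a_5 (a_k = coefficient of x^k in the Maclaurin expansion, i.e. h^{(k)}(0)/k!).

f: a_k = 0, 4, 0, -64/3, 0, 1024/5, …
Substitute x→r, Dx→(1/r')Dx; clear ⇒ L₀.
h₀' ⇒ L via d/dx closure of L₀.
L = (-2 + 32·x + 128·x^2 + 192·x^3 + 96·x^4) + (1 + 2·x + 16·x^2 + 64·x^3 + 80·x^4 + 32·x^5)·Dx  (order 1).
h: a_k = 4, 8, -64, -256, 704, 6016, …
ICs: h(0) = 4.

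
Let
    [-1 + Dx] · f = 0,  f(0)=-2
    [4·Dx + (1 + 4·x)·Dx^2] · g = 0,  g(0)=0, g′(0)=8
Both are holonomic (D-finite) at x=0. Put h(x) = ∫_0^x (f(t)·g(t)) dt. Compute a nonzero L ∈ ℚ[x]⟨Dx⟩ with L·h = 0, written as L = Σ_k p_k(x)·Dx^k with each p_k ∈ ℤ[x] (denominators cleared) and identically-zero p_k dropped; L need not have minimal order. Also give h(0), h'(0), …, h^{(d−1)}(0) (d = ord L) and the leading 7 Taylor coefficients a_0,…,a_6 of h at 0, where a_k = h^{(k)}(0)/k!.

f: a_k = -2, -2, -1, -1/3, -1/12, -1/60, -1/360, …
g: a_k = 0, 8, -16, 128/3, -128, 2048/5, -4096/3, …
L₀ := L_f ⊗_s L_g (sym. prod.), ord ≤ 2.
h=∫₀ˣh₀: take L = L₀·Dx.
L = (-3 + 4·x)·Dx + (2 - 8·x)·Dx^2 + (1 + 4·x)·Dx^3  (order 3).
h: a_k = 0, 0, -8, 16/3, -46/3, 184/5, -501/5, …
ICs: h(0) = 0, h′(0) = 0, h′′(0) = -16.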